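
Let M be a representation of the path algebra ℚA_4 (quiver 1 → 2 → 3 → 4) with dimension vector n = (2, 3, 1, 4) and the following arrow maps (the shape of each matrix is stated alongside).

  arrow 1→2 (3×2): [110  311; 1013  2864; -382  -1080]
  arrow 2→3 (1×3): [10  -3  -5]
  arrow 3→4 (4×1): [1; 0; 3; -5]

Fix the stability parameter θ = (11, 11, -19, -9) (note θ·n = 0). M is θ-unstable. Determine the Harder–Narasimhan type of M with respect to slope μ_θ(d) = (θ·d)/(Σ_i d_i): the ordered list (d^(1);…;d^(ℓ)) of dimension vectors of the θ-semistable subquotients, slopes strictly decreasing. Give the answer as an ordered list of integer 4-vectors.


Via rank(M_{q-1}∘⋯∘M_p): M ≅ I[1,2], I[1,4], I[2,2], I[4,4]^3.
μ_θ-semistable layers: μ^(1)=11; μ^(2)=-3/2; μ^(3)=-9

((1, 2, 0, 0); (1, 1, 1, 1); (0, 0, 0, 3))


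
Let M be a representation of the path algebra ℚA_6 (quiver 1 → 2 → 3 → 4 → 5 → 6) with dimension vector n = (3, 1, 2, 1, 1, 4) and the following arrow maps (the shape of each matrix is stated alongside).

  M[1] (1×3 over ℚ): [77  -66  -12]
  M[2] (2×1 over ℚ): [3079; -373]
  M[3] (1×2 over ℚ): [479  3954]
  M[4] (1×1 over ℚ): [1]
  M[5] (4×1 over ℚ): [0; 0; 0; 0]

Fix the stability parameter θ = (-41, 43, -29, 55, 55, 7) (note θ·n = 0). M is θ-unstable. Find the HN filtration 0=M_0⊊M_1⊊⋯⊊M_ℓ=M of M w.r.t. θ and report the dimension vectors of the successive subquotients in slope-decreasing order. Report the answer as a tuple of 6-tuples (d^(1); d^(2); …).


Barcode: M ≅ I[1,1]^2, I[1,5], I[3,3], I[6,6]^4. HN layers by μ_θ (4 steps, strictly decreasing):
  μ^(1)=55; μ^(2)=7; μ^(3)=-29; μ^(4)=-41

((0, 0, 0, 1, 1, 0); (0, 1, 1, 0, 0, 4); (0, 0, 1, 0, 0, 0); (3, 0, 0, 0, 0, 0))


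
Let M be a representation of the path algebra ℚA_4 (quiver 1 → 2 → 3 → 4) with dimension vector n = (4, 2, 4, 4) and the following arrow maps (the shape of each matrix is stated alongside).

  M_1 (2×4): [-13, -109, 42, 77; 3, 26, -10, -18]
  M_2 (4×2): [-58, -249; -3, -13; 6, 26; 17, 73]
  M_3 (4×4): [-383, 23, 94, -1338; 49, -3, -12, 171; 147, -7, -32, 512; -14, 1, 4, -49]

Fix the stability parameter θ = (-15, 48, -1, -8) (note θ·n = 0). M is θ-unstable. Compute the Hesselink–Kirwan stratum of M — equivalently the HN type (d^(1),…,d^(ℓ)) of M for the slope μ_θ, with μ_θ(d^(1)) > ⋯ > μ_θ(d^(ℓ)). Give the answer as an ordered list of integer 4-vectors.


Barcode: M ≅ I[1,1]^2, I[1,4]^2, I[3,4]^2. HN layers by μ_θ (3 steps, strictly decreasing):
  μ^(1)=13; μ^(2)=-9/2; μ^(3)=-15

((0, 2, 2, 2); (0, 0, 2, 2); (4, 0, 0, 0))


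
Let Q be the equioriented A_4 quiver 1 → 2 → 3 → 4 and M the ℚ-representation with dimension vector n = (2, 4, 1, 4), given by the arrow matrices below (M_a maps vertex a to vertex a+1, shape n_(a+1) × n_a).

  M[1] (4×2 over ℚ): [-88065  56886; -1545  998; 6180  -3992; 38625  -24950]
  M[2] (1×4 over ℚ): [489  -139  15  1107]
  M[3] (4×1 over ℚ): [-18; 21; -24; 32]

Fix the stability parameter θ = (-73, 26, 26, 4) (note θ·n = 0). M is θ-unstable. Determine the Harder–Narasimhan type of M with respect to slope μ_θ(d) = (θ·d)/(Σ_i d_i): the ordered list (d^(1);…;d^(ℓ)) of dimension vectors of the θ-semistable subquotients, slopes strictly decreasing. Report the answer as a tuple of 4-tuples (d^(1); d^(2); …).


Barcode: M ≅ I[1,1], I[1,4], I[2,2]^3, I[4,4]^3. HN layers by μ_θ (4 steps, strictly decreasing):
  μ^(1)=26; μ^(2)=56/3; μ^(3)=4; μ^(4)=-73

((0, 3, 0, 0); (0, 1, 1, 1); (0, 0, 0, 3); (2, 0, 0, 0))


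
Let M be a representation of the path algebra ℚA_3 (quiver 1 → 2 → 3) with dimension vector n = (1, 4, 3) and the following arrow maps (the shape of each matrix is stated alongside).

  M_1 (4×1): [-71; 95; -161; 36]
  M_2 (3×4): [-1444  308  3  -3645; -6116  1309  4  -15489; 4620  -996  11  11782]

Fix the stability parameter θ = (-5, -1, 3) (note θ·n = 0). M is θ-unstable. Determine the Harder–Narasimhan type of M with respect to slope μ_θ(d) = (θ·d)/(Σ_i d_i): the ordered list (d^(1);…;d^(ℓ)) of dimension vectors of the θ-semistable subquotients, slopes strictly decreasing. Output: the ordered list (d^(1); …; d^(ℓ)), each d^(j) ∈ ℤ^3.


Interval decomposition of M: I[1,3], I[2,2], I[2,3]^2.
HN type (ℓ=3): μ^(1)=3; μ^(2)=-1; μ^(3)=-5

((0, 0, 3); (0, 4, 0); (1, 0, 0))


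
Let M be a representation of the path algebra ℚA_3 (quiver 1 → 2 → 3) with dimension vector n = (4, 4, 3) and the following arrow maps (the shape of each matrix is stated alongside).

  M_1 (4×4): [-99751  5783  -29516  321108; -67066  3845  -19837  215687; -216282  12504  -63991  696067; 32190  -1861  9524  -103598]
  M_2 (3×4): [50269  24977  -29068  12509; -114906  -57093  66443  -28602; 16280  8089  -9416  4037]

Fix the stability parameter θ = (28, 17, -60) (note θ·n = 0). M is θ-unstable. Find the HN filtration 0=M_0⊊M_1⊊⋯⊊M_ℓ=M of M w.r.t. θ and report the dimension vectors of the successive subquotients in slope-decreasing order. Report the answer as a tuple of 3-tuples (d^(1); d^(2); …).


Barcode: M ≅ I[1,1], I[1,3]^3, I[2,2]. HN layers by μ_θ (3 steps, strictly decreasing):
  μ^(1)=28; μ^(2)=17; μ^(3)=-5

((1, 0, 0); (0, 1, 0); (3, 3, 3))


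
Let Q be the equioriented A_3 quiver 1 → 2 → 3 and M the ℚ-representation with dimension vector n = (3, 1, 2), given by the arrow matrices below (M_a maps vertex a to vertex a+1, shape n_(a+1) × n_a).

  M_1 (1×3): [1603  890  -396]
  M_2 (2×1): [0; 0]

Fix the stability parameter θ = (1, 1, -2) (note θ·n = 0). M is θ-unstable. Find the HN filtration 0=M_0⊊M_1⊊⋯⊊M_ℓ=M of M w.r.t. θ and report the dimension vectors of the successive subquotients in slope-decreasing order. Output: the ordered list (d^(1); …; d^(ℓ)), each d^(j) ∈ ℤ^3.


Via rank(M_{q-1}∘⋯∘M_p): M ≅ I[1,1]^2, I[1,2], I[3,3]^2.
μ_θ-semistable layers: μ^(1)=1; μ^(2)=-2

((3, 1, 0); (0, 0, 2))


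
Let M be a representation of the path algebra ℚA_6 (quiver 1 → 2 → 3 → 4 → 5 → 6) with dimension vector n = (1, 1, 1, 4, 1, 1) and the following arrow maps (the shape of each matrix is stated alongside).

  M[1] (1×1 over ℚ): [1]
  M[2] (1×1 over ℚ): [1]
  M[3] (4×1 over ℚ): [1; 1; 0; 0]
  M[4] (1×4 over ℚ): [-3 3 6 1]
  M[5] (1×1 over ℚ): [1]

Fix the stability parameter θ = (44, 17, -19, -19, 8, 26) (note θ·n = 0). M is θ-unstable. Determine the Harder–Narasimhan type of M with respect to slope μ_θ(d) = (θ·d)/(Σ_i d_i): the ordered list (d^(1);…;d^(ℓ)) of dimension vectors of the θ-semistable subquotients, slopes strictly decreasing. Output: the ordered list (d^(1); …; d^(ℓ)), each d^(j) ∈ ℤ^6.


Barcode: M ≅ I[1,4], I[4,4]^2, I[4,6]. HN layers by μ_θ (4 steps, strictly decreasing):
  μ^(1)=26; μ^(2)=8; μ^(3)=23/4; μ^(4)=-19

((0, 0, 0, 0, 0, 1); (0, 0, 0, 0, 1, 0); (1, 1, 1, 1, 0, 0); (0, 0, 0, 3, 0, 0))


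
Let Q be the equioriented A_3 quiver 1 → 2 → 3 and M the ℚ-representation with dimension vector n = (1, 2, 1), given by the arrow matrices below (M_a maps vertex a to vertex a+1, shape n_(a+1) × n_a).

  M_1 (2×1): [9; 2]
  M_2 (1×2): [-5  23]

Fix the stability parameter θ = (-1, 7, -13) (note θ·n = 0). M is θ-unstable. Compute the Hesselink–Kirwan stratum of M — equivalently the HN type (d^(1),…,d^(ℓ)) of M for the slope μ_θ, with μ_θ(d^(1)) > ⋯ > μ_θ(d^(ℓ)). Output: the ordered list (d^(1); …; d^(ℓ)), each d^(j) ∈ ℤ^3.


Interval decomposition of M: I[1,3], I[2,2].
HN type (ℓ=2): μ^(1)=7; μ^(2)=-7/3

((0, 1, 0); (1, 1, 1))


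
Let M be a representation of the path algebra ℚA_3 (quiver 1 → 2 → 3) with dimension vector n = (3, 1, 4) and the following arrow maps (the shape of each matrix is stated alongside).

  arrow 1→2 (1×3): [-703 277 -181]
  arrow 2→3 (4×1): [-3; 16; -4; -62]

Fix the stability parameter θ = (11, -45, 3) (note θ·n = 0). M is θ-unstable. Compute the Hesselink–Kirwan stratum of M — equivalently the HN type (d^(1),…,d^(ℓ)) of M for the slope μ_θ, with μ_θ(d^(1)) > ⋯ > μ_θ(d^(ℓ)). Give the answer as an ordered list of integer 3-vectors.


Via rank(M_{q-1}∘⋯∘M_p): M ≅ I[1,1]^2, I[1,3], I[3,3]^3.
μ_θ-semistable layers: μ^(1)=11; μ^(2)=3; μ^(3)=-17

((2, 0, 0); (0, 0, 4); (1, 1, 0))


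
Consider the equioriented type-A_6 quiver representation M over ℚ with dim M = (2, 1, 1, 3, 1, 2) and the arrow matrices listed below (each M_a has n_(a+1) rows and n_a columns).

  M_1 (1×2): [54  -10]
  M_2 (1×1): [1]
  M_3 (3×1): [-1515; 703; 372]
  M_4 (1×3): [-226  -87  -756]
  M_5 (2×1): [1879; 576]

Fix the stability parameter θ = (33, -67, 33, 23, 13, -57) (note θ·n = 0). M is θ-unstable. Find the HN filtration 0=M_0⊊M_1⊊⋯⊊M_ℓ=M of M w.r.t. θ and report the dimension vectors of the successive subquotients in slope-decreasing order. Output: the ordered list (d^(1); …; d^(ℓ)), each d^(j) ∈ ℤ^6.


Barcode: M ≅ I[1,1], I[1,6], I[4,4]^2, I[6,6]. HN layers by μ_θ (5 steps, strictly decreasing):
  μ^(1)=33; μ^(2)=23; μ^(3)=3; μ^(4)=-17; μ^(5)=-57

((1, 0, 0, 0, 0, 0); (0, 0, 0, 2, 0, 0); (0, 0, 1, 1, 1, 1); (1, 1, 0, 0, 0, 0); (0, 0, 0, 0, 0, 1))


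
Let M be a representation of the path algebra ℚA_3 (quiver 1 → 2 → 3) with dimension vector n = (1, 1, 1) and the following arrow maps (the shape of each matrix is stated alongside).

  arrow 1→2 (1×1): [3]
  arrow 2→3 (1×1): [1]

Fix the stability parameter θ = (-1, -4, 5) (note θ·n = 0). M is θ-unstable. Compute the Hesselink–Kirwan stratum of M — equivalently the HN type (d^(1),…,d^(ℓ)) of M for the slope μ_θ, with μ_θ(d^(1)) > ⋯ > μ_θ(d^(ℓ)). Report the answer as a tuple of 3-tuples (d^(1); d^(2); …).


Via rank(M_{q-1}∘⋯∘M_p): M ≅ I[1,3].
μ_θ-semistable layers: μ^(1)=5; μ^(2)=-5/2

((0, 0, 1); (1, 1, 0))


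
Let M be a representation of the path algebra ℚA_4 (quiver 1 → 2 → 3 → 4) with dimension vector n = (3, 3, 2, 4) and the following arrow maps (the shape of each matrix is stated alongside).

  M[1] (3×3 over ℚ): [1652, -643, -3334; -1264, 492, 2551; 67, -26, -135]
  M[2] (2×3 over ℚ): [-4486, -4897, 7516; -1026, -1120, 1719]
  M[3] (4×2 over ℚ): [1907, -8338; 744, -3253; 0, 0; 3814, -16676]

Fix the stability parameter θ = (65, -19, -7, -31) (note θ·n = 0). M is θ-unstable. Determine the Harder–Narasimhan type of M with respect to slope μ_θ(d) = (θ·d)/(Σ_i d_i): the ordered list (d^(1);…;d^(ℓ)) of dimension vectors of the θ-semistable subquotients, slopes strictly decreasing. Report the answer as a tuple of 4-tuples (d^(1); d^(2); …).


Via rank(M_{q-1}∘⋯∘M_p): M ≅ I[1,2], I[1,4]^2, I[4,4]^2.
μ_θ-semistable layers: μ^(1)=23; μ^(2)=2; μ^(3)=-31

((1, 1, 0, 0); (2, 2, 2, 2); (0, 0, 0, 2))


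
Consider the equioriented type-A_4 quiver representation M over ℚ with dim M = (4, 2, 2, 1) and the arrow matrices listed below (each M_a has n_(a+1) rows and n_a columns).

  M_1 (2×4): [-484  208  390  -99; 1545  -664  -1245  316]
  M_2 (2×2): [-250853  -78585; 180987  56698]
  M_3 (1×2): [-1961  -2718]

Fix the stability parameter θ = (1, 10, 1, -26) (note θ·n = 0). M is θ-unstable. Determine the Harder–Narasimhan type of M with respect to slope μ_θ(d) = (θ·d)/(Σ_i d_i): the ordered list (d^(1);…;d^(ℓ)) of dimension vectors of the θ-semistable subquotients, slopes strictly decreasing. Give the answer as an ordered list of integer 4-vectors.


Interval decomposition of M: I[1,1]^2, I[1,3], I[1,4].
HN type (ℓ=3): μ^(1)=11/2; μ^(2)=1; μ^(3)=-7/2

((0, 1, 1, 0); (3, 0, 0, 0); (1, 1, 1, 1))


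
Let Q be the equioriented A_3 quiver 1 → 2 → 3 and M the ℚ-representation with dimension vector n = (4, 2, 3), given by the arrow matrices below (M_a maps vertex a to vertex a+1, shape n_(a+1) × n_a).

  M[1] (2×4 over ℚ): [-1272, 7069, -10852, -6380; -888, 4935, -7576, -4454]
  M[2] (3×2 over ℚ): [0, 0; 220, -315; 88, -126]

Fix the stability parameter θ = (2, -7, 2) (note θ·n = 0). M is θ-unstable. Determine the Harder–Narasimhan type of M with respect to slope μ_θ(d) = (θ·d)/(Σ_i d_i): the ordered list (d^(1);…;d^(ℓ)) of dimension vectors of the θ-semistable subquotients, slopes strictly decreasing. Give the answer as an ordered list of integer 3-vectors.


Barcode: M ≅ I[1,1]^2, I[1,2], I[1,3], I[3,3]^2. HN layers by μ_θ (2 steps, strictly decreasing):
  μ^(1)=2; μ^(2)=-5/2

((2, 0, 3); (2, 2, 0))


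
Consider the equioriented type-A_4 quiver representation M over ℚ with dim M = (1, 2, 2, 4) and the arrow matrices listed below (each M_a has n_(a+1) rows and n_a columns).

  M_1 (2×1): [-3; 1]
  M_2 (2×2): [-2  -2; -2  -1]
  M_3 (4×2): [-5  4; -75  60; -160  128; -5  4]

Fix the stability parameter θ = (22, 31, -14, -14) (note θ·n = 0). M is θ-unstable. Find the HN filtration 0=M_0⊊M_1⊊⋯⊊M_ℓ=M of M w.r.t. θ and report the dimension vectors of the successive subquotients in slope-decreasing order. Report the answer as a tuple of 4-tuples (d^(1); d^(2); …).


Via rank(M_{q-1}∘⋯∘M_p): M ≅ I[1,3], I[2,4], I[4,4]^3.
μ_θ-semistable layers: μ^(1)=13; μ^(2)=1; μ^(3)=-14

((1, 1, 1, 0); (0, 1, 1, 1); (0, 0, 0, 3))


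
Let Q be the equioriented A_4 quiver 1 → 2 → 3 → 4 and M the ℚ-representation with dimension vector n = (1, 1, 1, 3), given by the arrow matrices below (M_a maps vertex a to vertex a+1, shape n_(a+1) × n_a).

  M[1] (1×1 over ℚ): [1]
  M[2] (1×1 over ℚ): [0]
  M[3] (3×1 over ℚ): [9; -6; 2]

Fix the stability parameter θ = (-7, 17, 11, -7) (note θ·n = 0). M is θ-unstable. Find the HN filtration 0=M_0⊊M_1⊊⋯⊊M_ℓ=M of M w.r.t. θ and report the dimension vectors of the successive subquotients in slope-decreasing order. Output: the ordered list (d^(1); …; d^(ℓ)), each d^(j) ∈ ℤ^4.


Via rank(M_{q-1}∘⋯∘M_p): M ≅ I[1,2], I[3,4], I[4,4]^2.
μ_θ-semistable layers: μ^(1)=17; μ^(2)=2; μ^(3)=-7

((0, 1, 0, 0); (0, 0, 1, 1); (1, 0, 0, 2))


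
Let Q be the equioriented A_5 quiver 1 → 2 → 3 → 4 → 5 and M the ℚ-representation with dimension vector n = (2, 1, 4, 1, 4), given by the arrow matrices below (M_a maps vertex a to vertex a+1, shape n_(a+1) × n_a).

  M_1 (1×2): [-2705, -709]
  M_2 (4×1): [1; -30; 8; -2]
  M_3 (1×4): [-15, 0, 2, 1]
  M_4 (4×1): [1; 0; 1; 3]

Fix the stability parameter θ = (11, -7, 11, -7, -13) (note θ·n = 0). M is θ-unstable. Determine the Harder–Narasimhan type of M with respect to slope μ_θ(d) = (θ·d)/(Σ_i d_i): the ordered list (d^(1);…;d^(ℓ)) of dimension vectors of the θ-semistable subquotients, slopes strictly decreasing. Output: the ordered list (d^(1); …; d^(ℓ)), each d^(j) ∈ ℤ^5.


Via rank(M_{q-1}∘⋯∘M_p): M ≅ I[1,1], I[1,5], I[3,3]^3, I[5,5]^3.
μ_θ-semistable layers: μ^(1)=11; μ^(2)=-1; μ^(3)=-13

((1, 0, 3, 0, 0); (1, 1, 1, 1, 1); (0, 0, 0, 0, 3))


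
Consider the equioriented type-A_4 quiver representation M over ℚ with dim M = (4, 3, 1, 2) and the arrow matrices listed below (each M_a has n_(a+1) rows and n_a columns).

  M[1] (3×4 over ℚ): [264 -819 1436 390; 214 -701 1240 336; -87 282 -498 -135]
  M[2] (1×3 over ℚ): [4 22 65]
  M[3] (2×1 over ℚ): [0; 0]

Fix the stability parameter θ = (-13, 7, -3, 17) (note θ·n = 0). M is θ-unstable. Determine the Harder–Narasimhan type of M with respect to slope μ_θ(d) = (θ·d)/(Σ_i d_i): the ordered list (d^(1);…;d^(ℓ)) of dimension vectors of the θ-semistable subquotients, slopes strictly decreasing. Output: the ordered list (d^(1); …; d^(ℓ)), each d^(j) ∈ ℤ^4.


Barcode: M ≅ I[1,1]^2, I[1,2], I[1,3], I[2,2], I[4,4]^2. HN layers by μ_θ (4 steps, strictly decreasing):
  μ^(1)=17; μ^(2)=7; μ^(3)=2; μ^(4)=-13

((0, 0, 0, 2); (0, 2, 0, 0); (0, 1, 1, 0); (4, 0, 0, 0))


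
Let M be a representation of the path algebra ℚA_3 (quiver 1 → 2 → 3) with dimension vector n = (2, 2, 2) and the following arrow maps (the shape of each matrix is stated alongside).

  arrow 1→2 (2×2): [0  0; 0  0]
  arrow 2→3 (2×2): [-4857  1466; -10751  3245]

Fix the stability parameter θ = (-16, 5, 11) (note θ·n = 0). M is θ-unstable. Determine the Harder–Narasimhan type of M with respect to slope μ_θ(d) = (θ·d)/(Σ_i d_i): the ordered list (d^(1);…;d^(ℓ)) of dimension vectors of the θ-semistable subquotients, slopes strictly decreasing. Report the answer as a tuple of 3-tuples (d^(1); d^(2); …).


Interval decomposition of M: I[1,1]^2, I[2,3]^2.
HN type (ℓ=3): μ^(1)=11; μ^(2)=5; μ^(3)=-16

((0, 0, 2); (0, 2, 0); (2, 0, 0))


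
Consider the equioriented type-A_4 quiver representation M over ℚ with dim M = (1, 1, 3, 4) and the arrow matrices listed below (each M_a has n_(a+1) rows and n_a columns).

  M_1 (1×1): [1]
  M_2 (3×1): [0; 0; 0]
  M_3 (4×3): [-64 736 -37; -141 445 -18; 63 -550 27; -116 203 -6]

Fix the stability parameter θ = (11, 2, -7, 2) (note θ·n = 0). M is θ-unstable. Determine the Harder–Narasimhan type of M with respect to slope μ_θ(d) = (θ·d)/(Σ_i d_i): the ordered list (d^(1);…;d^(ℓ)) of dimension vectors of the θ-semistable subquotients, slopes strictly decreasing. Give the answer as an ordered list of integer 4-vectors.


Barcode: M ≅ I[1,2], I[3,4]^3, I[4,4]. HN layers by μ_θ (3 steps, strictly decreasing):
  μ^(1)=13/2; μ^(2)=2; μ^(3)=-7

((1, 1, 0, 0); (0, 0, 0, 4); (0, 0, 3, 0))


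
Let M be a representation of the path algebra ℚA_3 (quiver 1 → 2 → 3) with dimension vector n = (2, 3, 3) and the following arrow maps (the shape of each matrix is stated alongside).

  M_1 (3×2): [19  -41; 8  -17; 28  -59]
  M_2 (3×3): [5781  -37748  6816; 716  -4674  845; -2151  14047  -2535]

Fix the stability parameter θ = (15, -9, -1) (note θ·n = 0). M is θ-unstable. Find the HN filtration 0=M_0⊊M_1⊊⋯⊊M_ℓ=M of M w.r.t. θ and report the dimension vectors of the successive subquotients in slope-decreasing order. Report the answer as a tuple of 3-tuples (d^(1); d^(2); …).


Interval decomposition of M: I[1,3]^2, I[2,3].
HN type (ℓ=3): μ^(1)=5/3; μ^(2)=-1; μ^(3)=-9

((2, 2, 2); (0, 0, 1); (0, 1, 0))


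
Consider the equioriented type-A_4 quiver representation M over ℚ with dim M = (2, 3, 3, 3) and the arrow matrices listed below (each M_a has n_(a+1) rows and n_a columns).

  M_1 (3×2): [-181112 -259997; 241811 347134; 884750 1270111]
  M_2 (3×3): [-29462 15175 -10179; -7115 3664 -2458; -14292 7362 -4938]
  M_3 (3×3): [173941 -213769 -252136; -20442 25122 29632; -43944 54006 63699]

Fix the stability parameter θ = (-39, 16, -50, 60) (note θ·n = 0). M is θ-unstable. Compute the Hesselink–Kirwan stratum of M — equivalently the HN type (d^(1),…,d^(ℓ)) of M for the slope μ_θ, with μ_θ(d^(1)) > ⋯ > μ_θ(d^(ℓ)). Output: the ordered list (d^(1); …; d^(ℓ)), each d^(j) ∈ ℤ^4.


Interval decomposition of M: I[1,3], I[1,4], I[2,2], I[3,4], I[4,4].
HN type (ℓ=5): μ^(1)=60; μ^(2)=16; μ^(3)=-17; μ^(4)=-39; μ^(5)=-50

((0, 0, 0, 3); (0, 1, 0, 0); (0, 2, 2, 0); (2, 0, 0, 0); (0, 0, 1, 0))


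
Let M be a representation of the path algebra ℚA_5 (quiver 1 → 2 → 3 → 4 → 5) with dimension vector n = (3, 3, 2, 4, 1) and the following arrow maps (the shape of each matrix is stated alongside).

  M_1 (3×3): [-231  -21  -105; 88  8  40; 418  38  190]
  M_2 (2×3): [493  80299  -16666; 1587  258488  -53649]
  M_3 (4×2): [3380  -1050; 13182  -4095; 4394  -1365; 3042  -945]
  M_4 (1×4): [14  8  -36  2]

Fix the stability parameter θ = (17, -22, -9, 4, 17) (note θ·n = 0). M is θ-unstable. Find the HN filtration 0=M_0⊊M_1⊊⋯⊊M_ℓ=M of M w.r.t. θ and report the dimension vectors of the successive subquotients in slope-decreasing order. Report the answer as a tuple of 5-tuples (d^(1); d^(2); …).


Barcode: M ≅ I[1,1]^2, I[1,5], I[2,2], I[2,3], I[4,4]^3. HN layers by μ_θ (5 steps, strictly decreasing):
  μ^(1)=17; μ^(2)=4; μ^(3)=-14/3; μ^(4)=-9; μ^(5)=-22

((2, 0, 0, 0, 1); (0, 0, 0, 4, 0); (1, 1, 1, 0, 0); (0, 0, 1, 0, 0); (0, 2, 0, 0, 0))


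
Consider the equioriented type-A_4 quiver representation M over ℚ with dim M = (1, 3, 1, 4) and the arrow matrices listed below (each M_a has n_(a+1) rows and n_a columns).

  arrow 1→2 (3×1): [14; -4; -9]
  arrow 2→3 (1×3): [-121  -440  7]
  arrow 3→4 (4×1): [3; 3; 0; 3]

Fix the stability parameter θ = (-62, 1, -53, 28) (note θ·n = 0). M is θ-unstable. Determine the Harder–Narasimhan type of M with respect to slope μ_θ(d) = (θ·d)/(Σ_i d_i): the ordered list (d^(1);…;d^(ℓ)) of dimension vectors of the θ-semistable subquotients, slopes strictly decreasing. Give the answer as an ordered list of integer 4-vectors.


Barcode: M ≅ I[1,4], I[2,2]^2, I[4,4]^3. HN layers by μ_θ (4 steps, strictly decreasing):
  μ^(1)=28; μ^(2)=1; μ^(3)=-26; μ^(4)=-62

((0, 0, 0, 4); (0, 2, 0, 0); (0, 1, 1, 0); (1, 0, 0, 0))


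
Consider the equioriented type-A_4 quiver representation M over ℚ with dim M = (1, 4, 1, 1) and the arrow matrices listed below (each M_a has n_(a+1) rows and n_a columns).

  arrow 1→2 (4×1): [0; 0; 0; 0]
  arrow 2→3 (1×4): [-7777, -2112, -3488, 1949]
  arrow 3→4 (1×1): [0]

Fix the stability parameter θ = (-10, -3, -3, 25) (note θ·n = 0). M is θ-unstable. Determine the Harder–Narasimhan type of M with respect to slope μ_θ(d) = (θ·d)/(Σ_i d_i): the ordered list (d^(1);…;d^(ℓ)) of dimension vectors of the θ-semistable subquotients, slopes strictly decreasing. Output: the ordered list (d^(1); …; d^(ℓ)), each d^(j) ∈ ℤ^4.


Via rank(M_{q-1}∘⋯∘M_p): M ≅ I[1,1], I[2,2]^3, I[2,3], I[4,4].
μ_θ-semistable layers: μ^(1)=25; μ^(2)=-3; μ^(3)=-10

((0, 0, 0, 1); (0, 4, 1, 0); (1, 0, 0, 0))


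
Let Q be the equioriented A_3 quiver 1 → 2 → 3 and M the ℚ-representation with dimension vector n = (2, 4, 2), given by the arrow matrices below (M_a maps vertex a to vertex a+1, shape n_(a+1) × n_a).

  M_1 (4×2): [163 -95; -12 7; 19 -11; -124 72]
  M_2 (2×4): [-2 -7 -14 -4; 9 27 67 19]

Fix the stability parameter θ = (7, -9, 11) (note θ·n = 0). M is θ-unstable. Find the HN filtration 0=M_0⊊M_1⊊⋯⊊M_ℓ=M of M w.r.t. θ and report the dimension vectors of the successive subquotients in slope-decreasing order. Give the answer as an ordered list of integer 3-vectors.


Via rank(M_{q-1}∘⋯∘M_p): M ≅ I[1,2], I[1,3], I[2,2], I[2,3].
μ_θ-semistable layers: μ^(1)=11; μ^(2)=-1; μ^(3)=-9

((0, 0, 2); (2, 2, 0); (0, 2, 0))


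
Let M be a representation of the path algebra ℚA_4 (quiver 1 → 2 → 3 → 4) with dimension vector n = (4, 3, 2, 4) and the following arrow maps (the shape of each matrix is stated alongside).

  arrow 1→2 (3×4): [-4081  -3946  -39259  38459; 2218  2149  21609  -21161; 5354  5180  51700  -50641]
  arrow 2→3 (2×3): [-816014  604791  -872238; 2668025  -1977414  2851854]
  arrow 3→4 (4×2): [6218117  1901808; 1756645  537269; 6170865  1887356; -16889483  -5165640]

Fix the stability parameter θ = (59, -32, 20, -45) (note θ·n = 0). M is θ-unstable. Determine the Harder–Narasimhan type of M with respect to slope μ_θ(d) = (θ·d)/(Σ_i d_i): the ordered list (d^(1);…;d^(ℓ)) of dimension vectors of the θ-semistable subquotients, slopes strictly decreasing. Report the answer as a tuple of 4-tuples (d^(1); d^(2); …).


Interval decomposition of M: I[1,1], I[1,2], I[1,4]^2, I[4,4]^2.
HN type (ℓ=4): μ^(1)=59; μ^(2)=27/2; μ^(3)=1/2; μ^(4)=-45

((1, 0, 0, 0); (1, 1, 0, 0); (2, 2, 2, 2); (0, 0, 0, 2))


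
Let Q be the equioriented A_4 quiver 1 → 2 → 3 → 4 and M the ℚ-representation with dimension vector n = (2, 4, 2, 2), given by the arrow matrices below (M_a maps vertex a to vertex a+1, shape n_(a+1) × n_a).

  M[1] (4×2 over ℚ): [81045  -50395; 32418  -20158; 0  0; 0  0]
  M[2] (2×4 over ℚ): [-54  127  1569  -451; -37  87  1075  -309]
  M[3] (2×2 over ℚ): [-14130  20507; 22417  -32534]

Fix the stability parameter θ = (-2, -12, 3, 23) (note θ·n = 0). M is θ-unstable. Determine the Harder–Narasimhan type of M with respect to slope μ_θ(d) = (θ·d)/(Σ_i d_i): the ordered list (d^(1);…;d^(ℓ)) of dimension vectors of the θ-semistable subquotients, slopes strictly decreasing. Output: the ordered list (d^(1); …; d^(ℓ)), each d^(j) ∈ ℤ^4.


Via rank(M_{q-1}∘⋯∘M_p): M ≅ I[1,1], I[1,4], I[2,2]^2, I[2,4].
μ_θ-semistable layers: μ^(1)=23; μ^(2)=3; μ^(3)=-2; μ^(4)=-7; μ^(5)=-12

((0, 0, 0, 2); (0, 0, 2, 0); (1, 0, 0, 0); (1, 1, 0, 0); (0, 3, 0, 0))


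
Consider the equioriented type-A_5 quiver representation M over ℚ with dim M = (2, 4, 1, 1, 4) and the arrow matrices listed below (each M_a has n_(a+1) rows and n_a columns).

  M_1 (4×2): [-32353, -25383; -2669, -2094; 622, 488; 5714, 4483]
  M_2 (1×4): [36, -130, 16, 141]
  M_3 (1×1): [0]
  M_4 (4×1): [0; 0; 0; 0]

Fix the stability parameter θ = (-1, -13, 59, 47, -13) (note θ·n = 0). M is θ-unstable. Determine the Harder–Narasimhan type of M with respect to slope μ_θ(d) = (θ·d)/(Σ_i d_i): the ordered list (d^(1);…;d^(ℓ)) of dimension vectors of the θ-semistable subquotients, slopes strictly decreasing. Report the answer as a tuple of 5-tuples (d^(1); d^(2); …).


Via rank(M_{q-1}∘⋯∘M_p): M ≅ I[1,2], I[1,3], I[2,2]^2, I[4,4], I[5,5]^4.
μ_θ-semistable layers: μ^(1)=59; μ^(2)=47; μ^(3)=-7; μ^(4)=-13

((0, 0, 1, 0, 0); (0, 0, 0, 1, 0); (2, 2, 0, 0, 0); (0, 2, 0, 0, 4))


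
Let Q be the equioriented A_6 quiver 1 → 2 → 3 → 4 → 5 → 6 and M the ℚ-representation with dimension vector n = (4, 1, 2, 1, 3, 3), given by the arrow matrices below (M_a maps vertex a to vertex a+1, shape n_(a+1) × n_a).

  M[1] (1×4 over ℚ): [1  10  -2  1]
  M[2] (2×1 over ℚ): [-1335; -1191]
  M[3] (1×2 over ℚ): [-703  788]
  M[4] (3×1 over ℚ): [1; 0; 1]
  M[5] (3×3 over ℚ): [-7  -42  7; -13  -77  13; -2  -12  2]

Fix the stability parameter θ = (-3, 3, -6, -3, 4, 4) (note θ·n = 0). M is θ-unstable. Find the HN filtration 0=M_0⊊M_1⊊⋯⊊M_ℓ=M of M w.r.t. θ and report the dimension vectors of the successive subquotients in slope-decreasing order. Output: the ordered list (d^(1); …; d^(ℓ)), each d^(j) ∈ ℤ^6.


Interval decomposition of M: I[1,1]^3, I[1,5], I[3,3], I[5,6]^2, I[6,6].
HN type (ℓ=4): μ^(1)=4; μ^(2)=-2; μ^(3)=-3; μ^(4)=-6

((0, 0, 0, 0, 3, 3); (0, 1, 1, 1, 0, 0); (4, 0, 0, 0, 0, 0); (0, 0, 1, 0, 0, 0))


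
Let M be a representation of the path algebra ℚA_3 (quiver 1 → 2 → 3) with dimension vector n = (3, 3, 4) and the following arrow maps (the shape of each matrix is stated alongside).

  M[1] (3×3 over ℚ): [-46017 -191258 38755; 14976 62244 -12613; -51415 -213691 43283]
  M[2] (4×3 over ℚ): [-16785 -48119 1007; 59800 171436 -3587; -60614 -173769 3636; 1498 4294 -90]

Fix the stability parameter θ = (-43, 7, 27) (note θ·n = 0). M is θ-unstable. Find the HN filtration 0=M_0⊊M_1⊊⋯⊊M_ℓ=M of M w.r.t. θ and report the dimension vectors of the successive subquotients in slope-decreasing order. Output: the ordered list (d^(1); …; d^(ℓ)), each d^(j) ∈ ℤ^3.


Via rank(M_{q-1}∘⋯∘M_p): M ≅ I[1,3]^3, I[3,3].
μ_θ-semistable layers: μ^(1)=27; μ^(2)=7; μ^(3)=-43

((0, 0, 4); (0, 3, 0); (3, 0, 0))


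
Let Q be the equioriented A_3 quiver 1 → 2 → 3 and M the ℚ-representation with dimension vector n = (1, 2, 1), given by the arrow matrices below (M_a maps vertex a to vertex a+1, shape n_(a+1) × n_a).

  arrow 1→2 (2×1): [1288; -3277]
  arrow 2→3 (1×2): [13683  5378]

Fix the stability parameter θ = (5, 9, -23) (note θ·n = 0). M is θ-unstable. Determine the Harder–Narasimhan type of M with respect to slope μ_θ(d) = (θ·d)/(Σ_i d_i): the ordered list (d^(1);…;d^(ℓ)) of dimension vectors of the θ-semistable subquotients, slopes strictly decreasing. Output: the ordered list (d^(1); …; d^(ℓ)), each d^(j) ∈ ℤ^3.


Barcode: M ≅ I[1,3], I[2,2]. HN layers by μ_θ (2 steps, strictly decreasing):
  μ^(1)=9; μ^(2)=-3

((0, 1, 0); (1, 1, 1))


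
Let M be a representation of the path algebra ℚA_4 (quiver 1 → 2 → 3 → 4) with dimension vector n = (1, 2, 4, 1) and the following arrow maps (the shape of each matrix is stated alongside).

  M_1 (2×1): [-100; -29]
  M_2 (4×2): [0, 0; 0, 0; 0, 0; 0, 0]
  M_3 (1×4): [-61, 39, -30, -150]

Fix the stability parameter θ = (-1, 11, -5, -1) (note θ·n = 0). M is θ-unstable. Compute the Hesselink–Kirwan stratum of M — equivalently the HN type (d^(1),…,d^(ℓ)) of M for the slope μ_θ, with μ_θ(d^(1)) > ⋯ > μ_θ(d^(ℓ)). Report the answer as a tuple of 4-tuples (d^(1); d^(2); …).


Barcode: M ≅ I[1,2], I[2,2], I[3,3]^3, I[3,4]. HN layers by μ_θ (3 steps, strictly decreasing):
  μ^(1)=11; μ^(2)=-1; μ^(3)=-5

((0, 2, 0, 0); (1, 0, 0, 1); (0, 0, 4, 0))


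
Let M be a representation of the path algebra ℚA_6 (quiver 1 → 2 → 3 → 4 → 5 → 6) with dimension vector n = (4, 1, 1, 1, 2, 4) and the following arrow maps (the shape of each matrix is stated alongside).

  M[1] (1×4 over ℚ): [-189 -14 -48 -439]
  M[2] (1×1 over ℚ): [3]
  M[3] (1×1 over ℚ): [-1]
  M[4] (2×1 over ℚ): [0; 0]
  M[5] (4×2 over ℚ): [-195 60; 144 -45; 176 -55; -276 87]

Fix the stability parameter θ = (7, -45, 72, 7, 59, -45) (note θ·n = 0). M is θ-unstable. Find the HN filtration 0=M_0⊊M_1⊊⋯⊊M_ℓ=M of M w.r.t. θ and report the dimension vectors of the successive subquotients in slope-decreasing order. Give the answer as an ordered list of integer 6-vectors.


Barcode: M ≅ I[1,1]^3, I[1,4], I[5,6]^2, I[6,6]^2. HN layers by μ_θ (4 steps, strictly decreasing):
  μ^(1)=79/2; μ^(2)=7; μ^(3)=-19; μ^(4)=-45

((0, 0, 1, 1, 0, 0); (3, 0, 0, 0, 2, 2); (1, 1, 0, 0, 0, 0); (0, 0, 0, 0, 0, 2))


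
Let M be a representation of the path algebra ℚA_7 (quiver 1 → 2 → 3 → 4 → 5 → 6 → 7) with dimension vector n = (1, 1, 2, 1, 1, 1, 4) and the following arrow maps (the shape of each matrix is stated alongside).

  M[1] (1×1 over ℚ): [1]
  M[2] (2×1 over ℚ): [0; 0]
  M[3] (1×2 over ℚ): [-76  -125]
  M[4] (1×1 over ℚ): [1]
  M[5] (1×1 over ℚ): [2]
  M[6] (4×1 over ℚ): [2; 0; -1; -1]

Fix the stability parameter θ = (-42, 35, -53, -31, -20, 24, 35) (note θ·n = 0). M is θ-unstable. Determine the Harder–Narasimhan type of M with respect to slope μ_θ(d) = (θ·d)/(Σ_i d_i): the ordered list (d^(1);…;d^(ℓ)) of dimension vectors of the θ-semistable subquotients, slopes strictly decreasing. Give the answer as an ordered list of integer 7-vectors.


Via rank(M_{q-1}∘⋯∘M_p): M ≅ I[1,2], I[3,3], I[3,7], I[7,7]^3.
μ_θ-semistable layers: μ^(1)=35; μ^(2)=24; μ^(3)=-20; μ^(4)=-31; μ^(5)=-42; μ^(6)=-53

((0, 1, 0, 0, 0, 0, 4); (0, 0, 0, 0, 0, 1, 0); (0, 0, 0, 0, 1, 0, 0); (0, 0, 0, 1, 0, 0, 0); (1, 0, 0, 0, 0, 0, 0); (0, 0, 2, 0, 0, 0, 0))


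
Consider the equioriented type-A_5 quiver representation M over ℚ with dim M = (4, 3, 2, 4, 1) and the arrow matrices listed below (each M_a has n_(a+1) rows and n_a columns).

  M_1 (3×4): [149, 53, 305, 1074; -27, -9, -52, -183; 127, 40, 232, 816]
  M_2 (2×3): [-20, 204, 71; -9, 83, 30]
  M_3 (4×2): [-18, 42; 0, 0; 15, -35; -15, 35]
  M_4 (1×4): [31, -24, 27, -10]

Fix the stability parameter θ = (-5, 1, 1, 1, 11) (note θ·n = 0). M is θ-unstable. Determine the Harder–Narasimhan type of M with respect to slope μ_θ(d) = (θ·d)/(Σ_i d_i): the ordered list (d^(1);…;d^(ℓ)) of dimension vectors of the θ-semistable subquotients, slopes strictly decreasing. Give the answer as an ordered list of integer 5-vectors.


Via rank(M_{q-1}∘⋯∘M_p): M ≅ I[1,1], I[1,2], I[1,3], I[1,5], I[4,4]^3.
μ_θ-semistable layers: μ^(1)=11; μ^(2)=1; μ^(3)=-5

((0, 0, 0, 0, 1); (0, 3, 2, 4, 0); (4, 0, 0, 0, 0))


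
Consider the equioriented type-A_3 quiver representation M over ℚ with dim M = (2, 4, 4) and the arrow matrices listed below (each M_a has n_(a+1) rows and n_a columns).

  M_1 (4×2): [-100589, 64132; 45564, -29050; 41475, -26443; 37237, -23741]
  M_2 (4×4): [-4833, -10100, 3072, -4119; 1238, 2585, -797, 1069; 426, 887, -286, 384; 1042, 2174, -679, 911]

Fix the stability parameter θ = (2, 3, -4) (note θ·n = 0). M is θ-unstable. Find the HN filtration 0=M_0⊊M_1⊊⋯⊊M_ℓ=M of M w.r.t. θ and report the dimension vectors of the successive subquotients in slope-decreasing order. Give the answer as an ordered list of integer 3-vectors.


Barcode: M ≅ I[1,2], I[1,3], I[2,3]^2, I[3,3]. HN layers by μ_θ (5 steps, strictly decreasing):
  μ^(1)=3; μ^(2)=2; μ^(3)=1/3; μ^(4)=-1/2; μ^(5)=-4

((0, 1, 0); (1, 0, 0); (1, 1, 1); (0, 2, 2); (0, 0, 1))


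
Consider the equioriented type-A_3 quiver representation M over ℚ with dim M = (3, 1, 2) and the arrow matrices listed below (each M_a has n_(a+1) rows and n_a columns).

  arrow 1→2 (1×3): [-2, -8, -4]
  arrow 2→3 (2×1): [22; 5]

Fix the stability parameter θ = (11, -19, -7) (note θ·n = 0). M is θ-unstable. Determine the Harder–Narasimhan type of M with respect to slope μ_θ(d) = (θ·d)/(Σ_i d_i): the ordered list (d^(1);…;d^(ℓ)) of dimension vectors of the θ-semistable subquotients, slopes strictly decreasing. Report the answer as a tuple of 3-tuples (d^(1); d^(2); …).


Barcode: M ≅ I[1,1]^2, I[1,3], I[3,3]. HN layers by μ_θ (3 steps, strictly decreasing):
  μ^(1)=11; μ^(2)=-5; μ^(3)=-7

((2, 0, 0); (1, 1, 1); (0, 0, 1))


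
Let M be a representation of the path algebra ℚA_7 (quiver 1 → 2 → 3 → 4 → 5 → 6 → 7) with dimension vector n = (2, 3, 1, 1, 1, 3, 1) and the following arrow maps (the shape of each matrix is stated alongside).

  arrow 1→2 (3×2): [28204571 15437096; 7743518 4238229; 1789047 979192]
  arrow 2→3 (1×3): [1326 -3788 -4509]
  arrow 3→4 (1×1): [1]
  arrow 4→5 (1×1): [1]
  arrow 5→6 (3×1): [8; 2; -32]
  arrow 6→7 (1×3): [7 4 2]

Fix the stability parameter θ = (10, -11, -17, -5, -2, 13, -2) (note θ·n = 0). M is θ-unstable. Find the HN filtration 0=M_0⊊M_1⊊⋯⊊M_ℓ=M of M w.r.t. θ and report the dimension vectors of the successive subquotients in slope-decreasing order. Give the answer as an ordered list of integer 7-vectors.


Barcode: M ≅ I[1,2], I[1,6], I[2,2], I[6,6], I[6,7]. HN layers by μ_θ (7 steps, strictly decreasing):
  μ^(1)=13; μ^(2)=11/2; μ^(3)=-1/2; μ^(4)=-2; μ^(5)=-5; μ^(6)=-6; μ^(7)=-11

((0, 0, 0, 0, 0, 2, 0); (0, 0, 0, 0, 0, 1, 1); (1, 1, 0, 0, 0, 0, 0); (0, 0, 0, 0, 1, 0, 0); (0, 0, 0, 1, 0, 0, 0); (1, 1, 1, 0, 0, 0, 0); (0, 1, 0, 0, 0, 0, 0))


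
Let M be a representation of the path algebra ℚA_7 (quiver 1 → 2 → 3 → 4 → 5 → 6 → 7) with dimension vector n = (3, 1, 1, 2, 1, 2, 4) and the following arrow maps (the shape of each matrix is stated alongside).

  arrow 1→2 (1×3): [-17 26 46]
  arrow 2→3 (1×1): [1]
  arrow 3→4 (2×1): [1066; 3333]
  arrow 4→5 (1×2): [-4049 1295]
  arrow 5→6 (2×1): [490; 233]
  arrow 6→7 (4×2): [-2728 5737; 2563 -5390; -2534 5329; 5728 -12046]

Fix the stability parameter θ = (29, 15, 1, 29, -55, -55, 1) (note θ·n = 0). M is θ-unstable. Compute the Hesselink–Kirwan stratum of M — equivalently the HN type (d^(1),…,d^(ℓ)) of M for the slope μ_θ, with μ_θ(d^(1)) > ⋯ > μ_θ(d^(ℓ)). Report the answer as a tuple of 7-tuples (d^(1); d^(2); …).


Interval decomposition of M: I[1,1]^2, I[1,7], I[4,4], I[6,7], I[7,7]^2.
HN type (ℓ=4): μ^(1)=29; μ^(2)=1; μ^(3)=-6; μ^(4)=-55

((2, 0, 0, 1, 0, 0, 0); (0, 0, 0, 0, 0, 0, 4); (1, 1, 1, 1, 1, 1, 0); (0, 0, 0, 0, 0, 1, 0))


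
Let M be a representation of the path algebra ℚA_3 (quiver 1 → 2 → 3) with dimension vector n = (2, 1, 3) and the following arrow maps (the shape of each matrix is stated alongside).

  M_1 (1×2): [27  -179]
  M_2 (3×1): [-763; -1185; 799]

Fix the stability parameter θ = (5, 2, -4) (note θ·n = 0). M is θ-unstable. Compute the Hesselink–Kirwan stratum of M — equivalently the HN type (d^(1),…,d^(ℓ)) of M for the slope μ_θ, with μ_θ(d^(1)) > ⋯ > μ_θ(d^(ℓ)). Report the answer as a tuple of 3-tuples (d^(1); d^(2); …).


Via rank(M_{q-1}∘⋯∘M_p): M ≅ I[1,1], I[1,3], I[3,3]^2.
μ_θ-semistable layers: μ^(1)=5; μ^(2)=1; μ^(3)=-4

((1, 0, 0); (1, 1, 1); (0, 0, 2))


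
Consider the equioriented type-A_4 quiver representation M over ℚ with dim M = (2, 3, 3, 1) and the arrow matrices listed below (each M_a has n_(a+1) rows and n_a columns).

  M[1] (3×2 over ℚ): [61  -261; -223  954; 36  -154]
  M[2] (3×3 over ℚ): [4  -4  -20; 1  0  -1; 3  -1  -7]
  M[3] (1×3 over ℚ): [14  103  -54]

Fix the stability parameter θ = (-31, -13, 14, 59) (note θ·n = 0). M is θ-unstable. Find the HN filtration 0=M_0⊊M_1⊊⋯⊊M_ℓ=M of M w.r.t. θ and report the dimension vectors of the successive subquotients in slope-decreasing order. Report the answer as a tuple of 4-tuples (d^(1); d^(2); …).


Barcode: M ≅ I[1,3], I[1,4], I[2,2], I[3,3]. HN layers by μ_θ (4 steps, strictly decreasing):
  μ^(1)=59; μ^(2)=14; μ^(3)=-13; μ^(4)=-31

((0, 0, 0, 1); (0, 0, 3, 0); (0, 3, 0, 0); (2, 0, 0, 0))


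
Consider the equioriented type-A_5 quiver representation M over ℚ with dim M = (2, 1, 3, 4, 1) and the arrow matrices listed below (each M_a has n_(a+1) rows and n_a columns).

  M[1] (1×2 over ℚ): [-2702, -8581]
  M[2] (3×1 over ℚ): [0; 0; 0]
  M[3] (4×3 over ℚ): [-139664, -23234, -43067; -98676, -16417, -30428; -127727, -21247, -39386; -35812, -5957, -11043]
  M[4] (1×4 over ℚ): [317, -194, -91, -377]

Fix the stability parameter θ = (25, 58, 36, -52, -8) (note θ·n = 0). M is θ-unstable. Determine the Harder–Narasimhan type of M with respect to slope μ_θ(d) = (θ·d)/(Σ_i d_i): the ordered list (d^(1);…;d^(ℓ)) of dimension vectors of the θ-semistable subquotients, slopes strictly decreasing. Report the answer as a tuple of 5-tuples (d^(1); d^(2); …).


Interval decomposition of M: I[1,1], I[1,2], I[3,4]^2, I[3,5], I[4,4].
HN type (ℓ=4): μ^(1)=58; μ^(2)=25; μ^(3)=-8; μ^(4)=-52

((0, 1, 0, 0, 0); (2, 0, 0, 0, 0); (0, 0, 3, 3, 1); (0, 0, 0, 1, 0))


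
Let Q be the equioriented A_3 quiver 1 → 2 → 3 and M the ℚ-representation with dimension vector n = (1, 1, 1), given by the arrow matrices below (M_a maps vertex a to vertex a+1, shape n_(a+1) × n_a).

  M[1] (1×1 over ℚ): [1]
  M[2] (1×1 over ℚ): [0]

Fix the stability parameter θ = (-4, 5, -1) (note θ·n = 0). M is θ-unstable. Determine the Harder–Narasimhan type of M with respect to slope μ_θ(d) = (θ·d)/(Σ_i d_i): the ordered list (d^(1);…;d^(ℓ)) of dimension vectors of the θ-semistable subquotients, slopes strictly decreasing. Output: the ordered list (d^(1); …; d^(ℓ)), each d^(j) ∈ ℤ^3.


Barcode: M ≅ I[1,2], I[3,3]. HN layers by μ_θ (3 steps, strictly decreasing):
  μ^(1)=5; μ^(2)=-1; μ^(3)=-4

((0, 1, 0); (0, 0, 1); (1, 0, 0))


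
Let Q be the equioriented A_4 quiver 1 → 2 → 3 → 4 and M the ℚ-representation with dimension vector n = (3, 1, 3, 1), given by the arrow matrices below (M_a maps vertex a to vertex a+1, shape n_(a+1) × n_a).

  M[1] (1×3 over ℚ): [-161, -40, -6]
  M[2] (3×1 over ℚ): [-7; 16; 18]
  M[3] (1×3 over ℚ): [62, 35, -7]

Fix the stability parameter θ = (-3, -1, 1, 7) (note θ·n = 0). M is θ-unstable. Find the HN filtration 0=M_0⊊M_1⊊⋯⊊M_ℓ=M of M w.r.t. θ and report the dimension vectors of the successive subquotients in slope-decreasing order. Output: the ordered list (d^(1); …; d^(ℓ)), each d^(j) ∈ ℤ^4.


Interval decomposition of M: I[1,1]^2, I[1,3], I[3,3], I[3,4].
HN type (ℓ=4): μ^(1)=7; μ^(2)=1; μ^(3)=-1; μ^(4)=-3

((0, 0, 0, 1); (0, 0, 3, 0); (0, 1, 0, 0); (3, 0, 0, 0))


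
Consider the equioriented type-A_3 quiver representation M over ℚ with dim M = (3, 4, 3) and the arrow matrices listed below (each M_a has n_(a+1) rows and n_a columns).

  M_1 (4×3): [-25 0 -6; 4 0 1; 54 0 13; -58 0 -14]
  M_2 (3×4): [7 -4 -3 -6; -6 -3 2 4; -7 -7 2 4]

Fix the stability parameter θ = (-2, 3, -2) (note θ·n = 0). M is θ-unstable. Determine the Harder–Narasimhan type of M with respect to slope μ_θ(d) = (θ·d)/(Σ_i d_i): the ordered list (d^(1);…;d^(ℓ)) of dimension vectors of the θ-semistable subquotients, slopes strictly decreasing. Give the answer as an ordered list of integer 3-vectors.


Barcode: M ≅ I[1,1], I[1,3]^2, I[2,2], I[2,3]. HN layers by μ_θ (3 steps, strictly decreasing):
  μ^(1)=3; μ^(2)=1/2; μ^(3)=-2

((0, 1, 0); (0, 3, 3); (3, 0, 0))
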